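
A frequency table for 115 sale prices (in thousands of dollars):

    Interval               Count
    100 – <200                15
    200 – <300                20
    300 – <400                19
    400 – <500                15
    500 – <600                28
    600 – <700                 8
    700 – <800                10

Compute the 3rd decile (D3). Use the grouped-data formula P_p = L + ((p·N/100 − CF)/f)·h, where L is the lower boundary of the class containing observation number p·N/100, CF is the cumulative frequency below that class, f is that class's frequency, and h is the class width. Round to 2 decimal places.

N = 115; target position k = 30/100 · 115 = 34.5.
Cumulative frequencies: 15, 35, 54, 69, 97, 105, 115.
Observation 34.5 falls in the class 200 – <300.
L = 200, CF = 15, f = 20, h = 100.
P30 = 200 + ((34.5 − 15)/20)·100 = 200 + 97.5 = 297.5.

297.50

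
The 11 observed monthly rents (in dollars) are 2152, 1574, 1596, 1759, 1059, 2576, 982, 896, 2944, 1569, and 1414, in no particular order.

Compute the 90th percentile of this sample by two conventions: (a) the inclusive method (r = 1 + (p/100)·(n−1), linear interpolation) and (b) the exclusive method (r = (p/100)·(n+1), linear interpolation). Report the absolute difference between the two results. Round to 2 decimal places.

Sorted: 896, 982, 1059, 1414, 1569, 1574, 1596, 1759, 2152, 2576, 2944.
n = 11.
(a) r = 10 → value at rank 10 = 2576.
(b) r = 10.8; between ranks 10 (2576) and 11 (2944): 2870.4.
|2576 − 2870.4| = 294.4.

294.40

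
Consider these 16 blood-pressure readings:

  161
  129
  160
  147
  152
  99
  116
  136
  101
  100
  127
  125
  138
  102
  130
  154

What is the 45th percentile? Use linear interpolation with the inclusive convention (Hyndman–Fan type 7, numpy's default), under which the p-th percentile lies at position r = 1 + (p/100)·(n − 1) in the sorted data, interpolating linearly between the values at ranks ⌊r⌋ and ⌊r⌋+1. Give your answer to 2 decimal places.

128.50

Sorted: 99, 100, 101, 102, 116, 125, 127, 129, 130, 136, 138, 147, 152, 154, 160, 161.
n = 16.
r = 1 + (45/100)·(16 − 1) = 1 + 6.75 = 7.75.
Rank 7 is 127 and rank 8 is 129.
Interpolate: 127 + 0.75·(129 − 127) = 127 + 0.75·2 = 128.5.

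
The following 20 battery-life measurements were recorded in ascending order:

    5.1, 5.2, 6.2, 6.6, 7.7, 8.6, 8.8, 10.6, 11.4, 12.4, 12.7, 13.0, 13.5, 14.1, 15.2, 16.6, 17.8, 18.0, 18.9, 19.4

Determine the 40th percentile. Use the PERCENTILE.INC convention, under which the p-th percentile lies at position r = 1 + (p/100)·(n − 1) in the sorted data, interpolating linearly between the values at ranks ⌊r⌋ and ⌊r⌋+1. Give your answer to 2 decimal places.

n = 20.
r = 1 + (40/100)·(20 − 1) = 1 + 7.6 = 8.6.
Rank 8 is 10.6 and rank 9 is 11.4.
Interpolate: 10.6 + 0.6·(11.4 − 10.6) = 10.6 + 0.6·0.8 = 11.08.

11.08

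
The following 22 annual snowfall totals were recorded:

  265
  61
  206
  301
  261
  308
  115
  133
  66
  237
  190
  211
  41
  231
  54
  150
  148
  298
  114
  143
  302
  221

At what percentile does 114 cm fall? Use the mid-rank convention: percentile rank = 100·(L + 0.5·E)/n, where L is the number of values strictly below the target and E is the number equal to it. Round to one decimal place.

20.5

Sorted: 41, 54, 61, 66, 114, 115, 133, 143, 148, 150, 190, 206, 211, 221, 231, 237, 261, 265, 298, 301, 302, 308.
Count below 114: L = 4; count equal: E = 1; n = 22.
Percentile rank = 100·(4 + 0.5·1)/22 = 100·4.5/22 = 20.45.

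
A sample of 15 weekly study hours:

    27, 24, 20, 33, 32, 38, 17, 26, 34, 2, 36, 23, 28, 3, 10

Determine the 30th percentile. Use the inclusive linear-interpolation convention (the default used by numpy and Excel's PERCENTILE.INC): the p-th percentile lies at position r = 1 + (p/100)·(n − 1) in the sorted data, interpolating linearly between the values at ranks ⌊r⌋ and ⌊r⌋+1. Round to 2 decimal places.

Sorted: 2, 3, 10, 17, 20, 23, 24, 26, 27, 28, 32, 33, 34, 36, 38.
n = 15.
r = 1 + (30/100)·(15 − 1) = 1 + 4.2 = 5.2.
Rank 5 is 20 and rank 6 is 23.
Interpolate: 20 + 0.2·(23 − 20) = 20 + 0.2·3 = 20.6.

20.60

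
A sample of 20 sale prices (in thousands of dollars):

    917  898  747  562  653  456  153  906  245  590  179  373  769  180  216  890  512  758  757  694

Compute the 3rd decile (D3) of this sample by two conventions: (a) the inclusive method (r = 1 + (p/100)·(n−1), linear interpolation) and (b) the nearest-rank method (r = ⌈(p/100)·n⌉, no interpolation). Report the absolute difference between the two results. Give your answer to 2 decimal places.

Sorted: 153, 179, 180, 216, 245, 373, 456, 512, 562, 590, 653, 694, 747, 757, 758, 769, 890, 898, 906, 917.
n = 20.
(a) r = 6.7; between ranks 6 (373) and 7 (456): 431.1.
(b) the nearest-rank method: rank 6 → 373.
|431.1 − 373| = 58.1.

58.10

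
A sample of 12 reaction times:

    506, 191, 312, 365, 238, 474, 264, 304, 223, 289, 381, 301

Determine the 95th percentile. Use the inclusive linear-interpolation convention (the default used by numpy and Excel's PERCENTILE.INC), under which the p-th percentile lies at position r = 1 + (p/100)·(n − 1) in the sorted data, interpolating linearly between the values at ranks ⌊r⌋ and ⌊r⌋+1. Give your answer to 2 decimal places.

488.40

Sorted: 191, 223, 238, 264, 289, 301, 304, 312, 365, 381, 474, 506.
n = 12.
r = 1 + (95/100)·(12 − 1) = 1 + 10.45 = 11.45.
Rank 11 is 474 and rank 12 is 506.
Interpolate: 474 + 0.45·(506 − 474) = 474 + 0.45·32 = 488.4.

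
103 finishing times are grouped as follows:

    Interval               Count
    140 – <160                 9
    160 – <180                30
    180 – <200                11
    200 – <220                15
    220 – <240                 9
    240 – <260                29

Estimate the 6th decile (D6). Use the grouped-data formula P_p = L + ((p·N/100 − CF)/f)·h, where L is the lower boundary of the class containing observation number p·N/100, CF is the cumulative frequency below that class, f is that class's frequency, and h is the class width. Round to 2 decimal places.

N = 103; target position k = 60/100 · 103 = 61.8.
Cumulative frequencies: 9, 39, 50, 65, 74, 103.
Observation 61.8 falls in the class 200 – <220.
L = 200, CF = 50, f = 15, h = 20.
P60 = 200 + ((61.8 − 50)/15)·20 = 200 + 15.7333 = 215.733.

215.73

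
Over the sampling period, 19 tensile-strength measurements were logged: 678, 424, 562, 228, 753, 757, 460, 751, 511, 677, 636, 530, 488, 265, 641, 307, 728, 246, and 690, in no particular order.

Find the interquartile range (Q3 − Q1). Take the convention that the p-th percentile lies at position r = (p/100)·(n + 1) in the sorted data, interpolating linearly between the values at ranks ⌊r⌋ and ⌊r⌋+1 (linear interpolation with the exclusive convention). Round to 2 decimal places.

266.00

Sorted: 228, 246, 265, 307, 424, 460, 488, 511, 530, 562, 636, 641, 677, 678, 690, 728, 751, 753, 757.
n = 19.
P25: r = 5 (integer) → 424.
P75: r = 15 (integer) → 690.
Difference: 690 − 424 = 266.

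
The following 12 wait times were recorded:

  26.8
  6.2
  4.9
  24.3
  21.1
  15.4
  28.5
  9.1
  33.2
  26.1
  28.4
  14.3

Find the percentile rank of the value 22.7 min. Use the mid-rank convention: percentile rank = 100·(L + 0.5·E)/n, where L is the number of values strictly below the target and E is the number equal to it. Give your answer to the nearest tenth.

50.0

Sorted: 4.9, 6.2, 9.1, 14.3, 15.4, 21.1, 24.3, 26.1, 26.8, 28.4, 28.5, 33.2.
Count below 22.7: L = 6; count equal: E = 0; n = 12.
Percentile rank = 100·(6 + 0.5·0)/12 = 100·6/12 = 50.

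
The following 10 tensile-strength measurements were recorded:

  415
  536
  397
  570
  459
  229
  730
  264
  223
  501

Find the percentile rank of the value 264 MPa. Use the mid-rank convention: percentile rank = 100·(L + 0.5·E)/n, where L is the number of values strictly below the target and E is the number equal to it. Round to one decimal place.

Sorted: 223, 229, 264, 397, 415, 459, 501, 536, 570, 730.
Count below 264: L = 2; count equal: E = 1; n = 10.
Percentile rank = 100·(2 + 0.5·1)/10 = 100·2.5/10 = 25.

25.0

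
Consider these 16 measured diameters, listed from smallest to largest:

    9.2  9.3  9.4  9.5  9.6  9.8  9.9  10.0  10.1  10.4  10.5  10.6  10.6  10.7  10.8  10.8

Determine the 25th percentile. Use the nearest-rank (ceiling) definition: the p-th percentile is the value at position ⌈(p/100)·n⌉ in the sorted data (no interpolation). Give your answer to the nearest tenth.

9.5

n = 16.
Position = ⌈25/100 · 16⌉ = ⌈4⌉ = 4.
The value at rank 4 is 9.5.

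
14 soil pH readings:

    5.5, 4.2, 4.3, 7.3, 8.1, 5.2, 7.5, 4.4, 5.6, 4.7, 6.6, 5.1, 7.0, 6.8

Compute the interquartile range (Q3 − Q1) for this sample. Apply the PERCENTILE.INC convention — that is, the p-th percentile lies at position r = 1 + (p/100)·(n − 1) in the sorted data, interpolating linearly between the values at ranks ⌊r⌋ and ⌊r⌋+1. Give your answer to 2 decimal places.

Sorted: 4.2, 4.3, 4.4, 4.7, 5.1, 5.2, 5.5, 5.6, 6.6, 6.8, 7.0, 7.3, 7.5, 8.1.
n = 14.
P25: r = 4.25; ranks 4–5 are 4.7, 5.1; interpolating gives 4.8.
P75: r = 10.75; ranks 10–11 are 6.8, 7.0; interpolating gives 6.95.
Difference: 6.95 − 4.8 = 2.15.

2.15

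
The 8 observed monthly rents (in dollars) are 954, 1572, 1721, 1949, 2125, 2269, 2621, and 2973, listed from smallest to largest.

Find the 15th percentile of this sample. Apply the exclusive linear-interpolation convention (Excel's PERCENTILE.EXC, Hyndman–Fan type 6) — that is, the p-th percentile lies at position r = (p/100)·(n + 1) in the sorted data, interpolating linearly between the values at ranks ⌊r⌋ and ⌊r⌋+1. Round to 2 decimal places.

n = 8.
r = (15/100)·(8 + 1) = 1.35.
Rank 1 is 954 and rank 2 is 1572.
Interpolate: 954 + 0.35·(1572 − 954) = 954 + 0.35·618 = 1170.3.

1170.30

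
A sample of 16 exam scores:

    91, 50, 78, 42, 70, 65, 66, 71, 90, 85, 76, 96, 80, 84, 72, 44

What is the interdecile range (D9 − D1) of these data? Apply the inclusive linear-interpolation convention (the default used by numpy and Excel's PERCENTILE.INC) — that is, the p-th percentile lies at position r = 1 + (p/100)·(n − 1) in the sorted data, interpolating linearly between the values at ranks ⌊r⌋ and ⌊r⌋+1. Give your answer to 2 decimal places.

43.50

Sorted: 42, 44, 50, 65, 66, 70, 71, 72, 76, 78, 80, 84, 85, 90, 91, 96.
n = 16.
P10: r = 2.5; ranks 2–3 are 44, 50; interpolating gives 47.
P90: r = 14.5; ranks 14–15 are 90, 91; interpolating gives 90.5.
Difference: 90.5 − 47 = 43.5.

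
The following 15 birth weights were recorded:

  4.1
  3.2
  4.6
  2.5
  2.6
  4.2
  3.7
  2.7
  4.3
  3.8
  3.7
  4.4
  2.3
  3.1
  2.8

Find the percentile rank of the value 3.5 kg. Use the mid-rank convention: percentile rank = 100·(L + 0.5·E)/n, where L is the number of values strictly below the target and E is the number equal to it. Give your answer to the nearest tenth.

Sorted: 2.3, 2.5, 2.6, 2.7, 2.8, 3.1, 3.2, 3.7, 3.7, 3.8, 4.1, 4.2, 4.3, 4.4, 4.6.
Count below 3.5: L = 7; count equal: E = 0; n = 15.
Percentile rank = 100·(7 + 0.5·0)/15 = 100·7/15 = 46.67.

46.7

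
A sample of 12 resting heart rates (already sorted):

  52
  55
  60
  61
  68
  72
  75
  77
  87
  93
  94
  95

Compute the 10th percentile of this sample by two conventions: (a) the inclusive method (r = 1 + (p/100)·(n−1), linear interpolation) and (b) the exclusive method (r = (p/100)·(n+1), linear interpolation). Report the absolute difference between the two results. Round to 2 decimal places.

n = 12.
(a) r = 2.1; between ranks 2 (55) and 3 (60): 55.5.
(b) r = 1.3; between ranks 1 (52) and 2 (55): 52.9.
|55.5 − 52.9| = 2.6.

2.60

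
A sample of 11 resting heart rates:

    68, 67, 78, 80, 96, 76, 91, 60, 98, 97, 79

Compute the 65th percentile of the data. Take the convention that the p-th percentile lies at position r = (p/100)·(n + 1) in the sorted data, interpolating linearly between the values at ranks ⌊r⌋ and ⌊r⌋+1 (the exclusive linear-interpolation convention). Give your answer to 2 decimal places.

Sorted: 60, 67, 68, 76, 78, 79, 80, 91, 96, 97, 98.
n = 11.
r = (65/100)·(11 + 1) = 7.8.
Rank 7 is 80 and rank 8 is 91.
Interpolate: 80 + 0.8·(91 − 80) = 80 + 0.8·11 = 88.8.

88.80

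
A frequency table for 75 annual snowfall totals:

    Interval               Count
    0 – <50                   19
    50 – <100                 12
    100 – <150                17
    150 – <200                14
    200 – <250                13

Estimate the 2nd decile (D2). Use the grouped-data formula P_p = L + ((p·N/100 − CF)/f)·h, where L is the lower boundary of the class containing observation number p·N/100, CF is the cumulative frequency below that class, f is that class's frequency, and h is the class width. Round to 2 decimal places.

39.47

N = 75; target position k = 20/100 · 75 = 15.
Cumulative frequencies: 19, 31, 48, 62, 75.
Observation 15 falls in the class 0 – <50.
L = 0, CF = 0, f = 19, h = 50.
P20 = 0 + ((15 − 0)/19)·50 = 0 + 39.4737 = 39.4737.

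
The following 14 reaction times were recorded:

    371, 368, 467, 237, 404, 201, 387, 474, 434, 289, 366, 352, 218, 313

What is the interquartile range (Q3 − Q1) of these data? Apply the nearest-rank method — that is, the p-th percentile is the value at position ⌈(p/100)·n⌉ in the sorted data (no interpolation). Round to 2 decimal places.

Sorted: 201, 218, 237, 289, 313, 352, 366, 368, 371, 387, 404, 434, 467, 474.
n = 14.
P25: rank ⌈25/100·14⌉ = 4 → 289.
P75: rank ⌈75/100·14⌉ = 11 → 404.
Difference: 404 − 289 = 115.

115.00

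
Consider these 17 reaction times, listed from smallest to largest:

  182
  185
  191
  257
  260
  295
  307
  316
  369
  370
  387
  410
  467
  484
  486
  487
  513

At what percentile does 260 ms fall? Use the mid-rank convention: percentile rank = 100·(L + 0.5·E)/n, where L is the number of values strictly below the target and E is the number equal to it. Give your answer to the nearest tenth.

Count below 260: L = 4; count equal: E = 1; n = 17.
Percentile rank = 100·(4 + 0.5·1)/17 = 100·4.5/17 = 26.47.

26.5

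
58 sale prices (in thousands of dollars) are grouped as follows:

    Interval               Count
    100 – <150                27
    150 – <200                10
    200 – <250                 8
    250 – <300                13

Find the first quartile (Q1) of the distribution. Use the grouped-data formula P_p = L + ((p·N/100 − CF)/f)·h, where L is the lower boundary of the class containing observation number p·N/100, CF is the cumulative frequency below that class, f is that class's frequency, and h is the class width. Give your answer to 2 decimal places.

126.85

N = 58; target position k = 25/100 · 58 = 14.5.
Cumulative frequencies: 27, 37, 45, 58.
Observation 14.5 falls in the class 100 – <150.
L = 100, CF = 0, f = 27, h = 50.
P25 = 100 + ((14.5 − 0)/27)·50 = 100 + 26.8519 = 126.852.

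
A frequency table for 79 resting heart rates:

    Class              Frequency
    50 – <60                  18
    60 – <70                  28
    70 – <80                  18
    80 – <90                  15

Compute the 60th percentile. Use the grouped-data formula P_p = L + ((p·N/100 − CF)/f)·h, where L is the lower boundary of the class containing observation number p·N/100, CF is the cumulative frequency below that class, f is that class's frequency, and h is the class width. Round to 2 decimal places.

70.78

N = 79; target position k = 60/100 · 79 = 47.4.
Cumulative frequencies: 18, 46, 64, 79.
Observation 47.4 falls in the class 70 – <80.
L = 70, CF = 46, f = 18, h = 10.
P60 = 70 + ((47.4 − 46)/18)·10 = 70 + 0.777778 = 70.7778.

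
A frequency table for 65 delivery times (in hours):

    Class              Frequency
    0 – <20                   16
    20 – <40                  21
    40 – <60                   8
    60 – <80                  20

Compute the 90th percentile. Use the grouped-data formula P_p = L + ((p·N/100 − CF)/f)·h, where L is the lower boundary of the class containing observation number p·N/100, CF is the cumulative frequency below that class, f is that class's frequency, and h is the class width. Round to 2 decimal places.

N = 65; target position k = 90/100 · 65 = 58.5.
Cumulative frequencies: 16, 37, 45, 65.
Observation 58.5 falls in the class 60 – <80.
L = 60, CF = 45, f = 20, h = 20.
P90 = 60 + ((58.5 − 45)/20)·20 = 60 + 13.5 = 73.5.

73.50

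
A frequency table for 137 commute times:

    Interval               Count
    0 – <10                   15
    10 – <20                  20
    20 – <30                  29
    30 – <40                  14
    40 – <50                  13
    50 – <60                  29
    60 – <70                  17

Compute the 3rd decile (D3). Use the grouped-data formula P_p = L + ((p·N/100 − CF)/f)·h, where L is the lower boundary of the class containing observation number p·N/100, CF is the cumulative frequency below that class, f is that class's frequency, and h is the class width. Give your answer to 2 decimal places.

22.10

N = 137; target position k = 30/100 · 137 = 41.1.
Cumulative frequencies: 15, 35, 64, 78, 91, 120, 137.
Observation 41.1 falls in the class 20 – <30.
L = 20, CF = 35, f = 29, h = 10.
P30 = 20 + ((41.1 − 35)/29)·10 = 20 + 2.10345 = 22.1034.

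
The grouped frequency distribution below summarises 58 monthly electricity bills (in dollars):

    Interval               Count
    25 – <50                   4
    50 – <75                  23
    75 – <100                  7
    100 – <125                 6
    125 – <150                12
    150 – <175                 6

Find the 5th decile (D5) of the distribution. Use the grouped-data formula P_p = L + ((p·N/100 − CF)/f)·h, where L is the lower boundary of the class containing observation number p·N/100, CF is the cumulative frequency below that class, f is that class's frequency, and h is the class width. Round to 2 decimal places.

N = 58; target position k = 50/100 · 58 = 29.
Cumulative frequencies: 4, 27, 34, 40, 52, 58.
Observation 29 falls in the class 75 – <100.
L = 75, CF = 27, f = 7, h = 25.
P50 = 75 + ((29 − 27)/7)·25 = 75 + 7.14286 = 82.1429.

82.14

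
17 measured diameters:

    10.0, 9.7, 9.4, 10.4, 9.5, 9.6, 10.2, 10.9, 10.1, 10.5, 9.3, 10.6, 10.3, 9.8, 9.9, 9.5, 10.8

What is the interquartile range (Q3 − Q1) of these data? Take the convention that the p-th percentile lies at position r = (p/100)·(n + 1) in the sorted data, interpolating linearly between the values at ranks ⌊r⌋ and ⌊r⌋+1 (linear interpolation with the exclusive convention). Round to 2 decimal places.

0.90

Sorted: 9.3, 9.4, 9.5, 9.5, 9.6, 9.7, 9.8, 9.9, 10.0, 10.1, 10.2, 10.3, 10.4, 10.5, 10.6, 10.8, 10.9.
n = 17.
P25: r = 4.5; ranks 4–5 are 9.5, 9.6; interpolating gives 9.55.
P75: r = 13.5; ranks 13–14 are 10.4, 10.5; interpolating gives 10.45.
Difference: 10.45 − 9.55 = 0.9.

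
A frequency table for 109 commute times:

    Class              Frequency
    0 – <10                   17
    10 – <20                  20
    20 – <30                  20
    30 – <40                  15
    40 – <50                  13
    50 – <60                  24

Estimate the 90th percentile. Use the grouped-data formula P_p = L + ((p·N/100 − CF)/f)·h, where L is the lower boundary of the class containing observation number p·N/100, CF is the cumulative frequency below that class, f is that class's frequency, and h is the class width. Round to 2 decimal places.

55.46

N = 109; target position k = 90/100 · 109 = 98.1.
Cumulative frequencies: 17, 37, 57, 72, 85, 109.
Observation 98.1 falls in the class 50 – <60.
L = 50, CF = 85, f = 24, h = 10.
P90 = 50 + ((98.1 − 85)/24)·10 = 50 + 5.45833 = 55.4583.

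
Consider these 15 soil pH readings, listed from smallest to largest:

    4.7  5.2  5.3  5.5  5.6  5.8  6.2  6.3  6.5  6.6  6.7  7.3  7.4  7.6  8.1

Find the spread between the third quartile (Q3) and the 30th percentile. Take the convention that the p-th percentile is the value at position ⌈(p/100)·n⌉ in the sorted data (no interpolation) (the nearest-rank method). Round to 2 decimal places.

n = 15.
P30: rank ⌈30/100·15⌉ = 5 → 5.6.
P75: rank ⌈75/100·15⌉ = 12 → 7.3.
Difference: 7.3 − 5.6 = 1.7.

1.70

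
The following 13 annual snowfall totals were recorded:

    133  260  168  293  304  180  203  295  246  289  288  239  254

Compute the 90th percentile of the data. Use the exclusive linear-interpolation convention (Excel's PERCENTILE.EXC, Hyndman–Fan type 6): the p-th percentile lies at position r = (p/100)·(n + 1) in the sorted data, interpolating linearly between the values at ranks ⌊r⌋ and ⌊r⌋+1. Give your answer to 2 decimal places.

Sorted: 133, 168, 180, 203, 239, 246, 254, 260, 288, 289, 293, 295, 304.
n = 13.
r = (90/100)·(13 + 1) = 12.6.
Rank 12 is 295 and rank 13 is 304.
Interpolate: 295 + 0.6·(304 − 295) = 295 + 0.6·9 = 300.4.

300.40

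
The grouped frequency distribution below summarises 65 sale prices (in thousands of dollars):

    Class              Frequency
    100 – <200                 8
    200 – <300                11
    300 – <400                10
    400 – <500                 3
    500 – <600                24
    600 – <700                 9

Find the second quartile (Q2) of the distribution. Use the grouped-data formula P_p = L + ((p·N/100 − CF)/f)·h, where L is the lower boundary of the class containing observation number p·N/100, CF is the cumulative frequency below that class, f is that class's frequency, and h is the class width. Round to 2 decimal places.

N = 65; target position k = 50/100 · 65 = 32.5.
Cumulative frequencies: 8, 19, 29, 32, 56, 65.
Observation 32.5 falls in the class 500 – <600.
L = 500, CF = 32, f = 24, h = 100.
P50 = 500 + ((32.5 − 32)/24)·100 = 500 + 2.08333 = 502.083.

502.08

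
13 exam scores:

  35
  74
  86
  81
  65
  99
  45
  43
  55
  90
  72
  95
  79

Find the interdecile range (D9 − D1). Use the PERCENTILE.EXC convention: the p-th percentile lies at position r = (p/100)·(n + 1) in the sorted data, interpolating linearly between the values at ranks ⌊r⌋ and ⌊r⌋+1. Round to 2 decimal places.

59.20

Sorted: 35, 43, 45, 55, 65, 72, 74, 79, 81, 86, 90, 95, 99.
n = 13.
P10: r = 1.4; ranks 1–2 are 35, 43; interpolating gives 38.2.
P90: r = 12.6; ranks 12–13 are 95, 99; interpolating gives 97.4.
Difference: 97.4 − 38.2 = 59.2.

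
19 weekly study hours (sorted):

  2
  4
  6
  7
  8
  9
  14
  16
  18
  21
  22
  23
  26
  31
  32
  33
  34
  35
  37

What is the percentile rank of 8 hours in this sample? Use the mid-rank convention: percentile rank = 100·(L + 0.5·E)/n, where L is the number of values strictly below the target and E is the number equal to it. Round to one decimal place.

Count below 8: L = 4; count equal: E = 1; n = 19.
Percentile rank = 100·(4 + 0.5·1)/19 = 100·4.5/19 = 23.68.

23.7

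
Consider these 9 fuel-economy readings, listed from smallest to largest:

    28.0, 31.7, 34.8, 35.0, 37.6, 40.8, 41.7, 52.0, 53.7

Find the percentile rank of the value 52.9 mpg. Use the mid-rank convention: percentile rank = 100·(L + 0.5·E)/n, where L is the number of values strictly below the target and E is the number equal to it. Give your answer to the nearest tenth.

Count below 52.9: L = 8; count equal: E = 0; n = 9.
Percentile rank = 100·(8 + 0.5·0)/9 = 100·8/9 = 88.89.

88.9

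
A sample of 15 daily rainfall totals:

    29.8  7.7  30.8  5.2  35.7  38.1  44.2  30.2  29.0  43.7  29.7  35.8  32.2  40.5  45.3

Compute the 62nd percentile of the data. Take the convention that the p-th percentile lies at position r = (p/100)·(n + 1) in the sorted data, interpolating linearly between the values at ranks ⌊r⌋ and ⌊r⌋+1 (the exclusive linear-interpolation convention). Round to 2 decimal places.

35.79

Sorted: 5.2, 7.7, 29.0, 29.7, 29.8, 30.2, 30.8, 32.2, 35.7, 35.8, 38.1, 40.5, 43.7, 44.2, 45.3.
n = 15.
r = (62/100)·(15 + 1) = 9.92.
Rank 9 is 35.7 and rank 10 is 35.8.
Interpolate: 35.7 + 0.92·(35.8 − 35.7) = 35.7 + 0.92·0.1 = 35.792.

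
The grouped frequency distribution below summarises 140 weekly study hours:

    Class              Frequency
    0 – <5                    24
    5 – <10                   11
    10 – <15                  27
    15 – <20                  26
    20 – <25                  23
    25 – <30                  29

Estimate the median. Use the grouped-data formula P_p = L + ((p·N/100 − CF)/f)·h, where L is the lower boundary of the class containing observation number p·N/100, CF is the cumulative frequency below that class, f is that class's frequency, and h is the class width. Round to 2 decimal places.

16.54

N = 140; target position k = 50/100 · 140 = 70.
Cumulative frequencies: 24, 35, 62, 88, 111, 140.
Observation 70 falls in the class 15 – <20.
L = 15, CF = 62, f = 26, h = 5.
P50 = 15 + ((70 − 62)/26)·5 = 15 + 1.53846 = 16.5385.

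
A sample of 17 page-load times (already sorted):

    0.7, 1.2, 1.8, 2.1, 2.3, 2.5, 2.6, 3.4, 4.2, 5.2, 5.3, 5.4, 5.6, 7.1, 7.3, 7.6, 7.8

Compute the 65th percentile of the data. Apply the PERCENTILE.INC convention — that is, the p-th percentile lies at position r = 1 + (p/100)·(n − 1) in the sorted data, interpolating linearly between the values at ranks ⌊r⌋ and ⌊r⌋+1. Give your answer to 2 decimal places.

5.34

n = 17.
r = 1 + (65/100)·(17 − 1) = 1 + 10.4 = 11.4.
Rank 11 is 5.3 and rank 12 is 5.4.
Interpolate: 5.3 + 0.4·(5.4 − 5.3) = 5.3 + 0.4·0.1 = 5.34.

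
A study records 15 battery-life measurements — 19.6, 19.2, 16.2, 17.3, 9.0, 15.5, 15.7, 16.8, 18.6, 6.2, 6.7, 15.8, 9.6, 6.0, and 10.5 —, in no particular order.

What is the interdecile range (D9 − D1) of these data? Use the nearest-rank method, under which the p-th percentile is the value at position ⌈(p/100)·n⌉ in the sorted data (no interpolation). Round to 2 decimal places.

13.00

Sorted: 6.0, 6.2, 6.7, 9.0, 9.6, 10.5, 15.5, 15.7, 15.8, 16.2, 16.8, 17.3, 18.6, 19.2, 19.6.
n = 15.
P10: rank ⌈10/100·15⌉ = 2 → 6.2.
P90: rank ⌈90/100·15⌉ = 14 → 19.2.
Difference: 19.2 − 6.2 = 13.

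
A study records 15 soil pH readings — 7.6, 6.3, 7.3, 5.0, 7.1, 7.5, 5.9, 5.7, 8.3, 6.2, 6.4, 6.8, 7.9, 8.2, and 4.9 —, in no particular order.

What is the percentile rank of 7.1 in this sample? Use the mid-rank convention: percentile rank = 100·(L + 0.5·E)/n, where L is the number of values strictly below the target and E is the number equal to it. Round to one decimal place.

Sorted: 4.9, 5.0, 5.7, 5.9, 6.2, 6.3, 6.4, 6.8, 7.1, 7.3, 7.5, 7.6, 7.9, 8.2, 8.3.
Count below 7.1: L = 8; count equal: E = 1; n = 15.
Percentile rank = 100·(8 + 0.5·1)/15 = 100·8.5/15 = 56.67.

56.7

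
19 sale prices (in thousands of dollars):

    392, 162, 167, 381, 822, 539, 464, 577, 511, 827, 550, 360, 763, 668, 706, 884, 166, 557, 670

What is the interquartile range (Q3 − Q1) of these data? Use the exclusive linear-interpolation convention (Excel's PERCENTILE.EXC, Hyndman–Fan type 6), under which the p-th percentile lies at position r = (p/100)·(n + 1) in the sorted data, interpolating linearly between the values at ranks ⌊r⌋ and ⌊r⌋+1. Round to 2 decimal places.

Sorted: 162, 166, 167, 360, 381, 392, 464, 511, 539, 550, 557, 577, 668, 670, 706, 763, 822, 827, 884.
n = 19.
P25: r = 5 (integer) → 381.
P75: r = 15 (integer) → 706.
Difference: 706 − 381 = 325.

325.00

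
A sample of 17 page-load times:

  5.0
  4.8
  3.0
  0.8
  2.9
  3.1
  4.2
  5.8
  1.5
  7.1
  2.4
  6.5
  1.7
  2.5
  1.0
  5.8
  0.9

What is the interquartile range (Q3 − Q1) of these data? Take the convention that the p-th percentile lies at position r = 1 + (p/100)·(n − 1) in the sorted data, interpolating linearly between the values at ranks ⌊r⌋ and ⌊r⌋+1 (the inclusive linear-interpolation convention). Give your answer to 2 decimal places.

3.30

Sorted: 0.8, 0.9, 1.0, 1.5, 1.7, 2.4, 2.5, 2.9, 3.0, 3.1, 4.2, 4.8, 5.0, 5.8, 5.8, 6.5, 7.1.
n = 17.
P25: r = 5 (integer) → 1.7.
P75: r = 13 (integer) → 5.
Difference: 5 − 1.7 = 3.3.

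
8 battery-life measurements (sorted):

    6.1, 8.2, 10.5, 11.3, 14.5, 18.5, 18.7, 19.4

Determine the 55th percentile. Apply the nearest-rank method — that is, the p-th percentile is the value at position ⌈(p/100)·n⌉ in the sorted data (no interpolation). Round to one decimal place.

n = 8.
Position = ⌈55/100 · 8⌉ = ⌈4.4⌉ = 5.
The value at rank 5 is 14.5.

14.5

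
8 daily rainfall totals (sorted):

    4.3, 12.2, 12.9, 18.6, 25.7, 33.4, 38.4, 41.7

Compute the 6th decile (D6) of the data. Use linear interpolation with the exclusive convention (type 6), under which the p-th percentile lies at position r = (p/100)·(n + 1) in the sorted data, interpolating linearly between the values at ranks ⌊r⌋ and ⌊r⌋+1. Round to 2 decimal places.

28.78

n = 8.
r = (60/100)·(8 + 1) = 5.4.
Rank 5 is 25.7 and rank 6 is 33.4.
Interpolate: 25.7 + 0.4·(33.4 − 25.7) = 25.7 + 0.4·7.7 = 28.78.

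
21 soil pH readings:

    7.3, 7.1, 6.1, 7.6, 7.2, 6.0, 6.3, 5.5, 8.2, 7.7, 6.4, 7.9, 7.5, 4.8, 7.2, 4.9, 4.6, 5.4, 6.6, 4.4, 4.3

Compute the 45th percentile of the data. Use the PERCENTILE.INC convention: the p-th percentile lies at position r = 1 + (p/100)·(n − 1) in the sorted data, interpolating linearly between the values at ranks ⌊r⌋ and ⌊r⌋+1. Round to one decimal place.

6.3

Sorted: 4.3, 4.4, 4.6, 4.8, 4.9, 5.4, 5.5, 6.0, 6.1, 6.3, 6.4, 6.6, 7.1, 7.2, 7.2, 7.3, 7.5, 7.6, 7.7, 7.9, 8.2.
n = 21.
r = 1 + (45/100)·(21 − 1) = 1 + 9 = 10.
r is an integer, so P45 is the value at rank 10: 6.3.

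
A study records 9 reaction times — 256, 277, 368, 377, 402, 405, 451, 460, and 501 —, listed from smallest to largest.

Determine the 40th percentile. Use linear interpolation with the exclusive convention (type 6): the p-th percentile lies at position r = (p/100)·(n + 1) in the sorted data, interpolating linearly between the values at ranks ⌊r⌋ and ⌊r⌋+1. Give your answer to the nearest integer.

n = 9.
r = (40/100)·(9 + 1) = 4.
r is an integer, so P40 is the value at rank 4: 377.

377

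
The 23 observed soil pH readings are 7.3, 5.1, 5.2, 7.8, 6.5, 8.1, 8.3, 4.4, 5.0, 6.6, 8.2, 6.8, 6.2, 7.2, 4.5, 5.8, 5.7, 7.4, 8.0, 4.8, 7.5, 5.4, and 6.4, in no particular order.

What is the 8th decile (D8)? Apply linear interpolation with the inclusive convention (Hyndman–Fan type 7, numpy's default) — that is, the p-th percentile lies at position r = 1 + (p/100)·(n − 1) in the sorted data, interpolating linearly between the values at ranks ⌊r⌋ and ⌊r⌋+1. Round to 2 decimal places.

Sorted: 4.4, 4.5, 4.8, 5.0, 5.1, 5.2, 5.4, 5.7, 5.8, 6.2, 6.4, 6.5, 6.6, 6.8, 7.2, 7.3, 7.4, 7.5, 7.8, 8.0, 8.1, 8.2, 8.3.
n = 23.
r = 1 + (80/100)·(23 − 1) = 1 + 17.6 = 18.6.
Rank 18 is 7.5 and rank 19 is 7.8.
Interpolate: 7.5 + 0.6·(7.8 − 7.5) = 7.5 + 0.6·0.3 = 7.68.

7.68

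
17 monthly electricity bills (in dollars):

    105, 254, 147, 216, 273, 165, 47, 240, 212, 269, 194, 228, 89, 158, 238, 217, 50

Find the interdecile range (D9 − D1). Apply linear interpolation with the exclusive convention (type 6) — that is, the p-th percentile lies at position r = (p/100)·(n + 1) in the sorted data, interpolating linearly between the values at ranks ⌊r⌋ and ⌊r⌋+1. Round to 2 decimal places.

Sorted: 47, 50, 89, 105, 147, 158, 165, 194, 212, 216, 217, 228, 238, 240, 254, 269, 273.
n = 17.
P10: r = 1.8; ranks 1–2 are 47, 50; interpolating gives 49.4.
P90: r = 16.2; ranks 16–17 are 269, 273; interpolating gives 269.8.
Difference: 269.8 − 49.4 = 220.4.

220.40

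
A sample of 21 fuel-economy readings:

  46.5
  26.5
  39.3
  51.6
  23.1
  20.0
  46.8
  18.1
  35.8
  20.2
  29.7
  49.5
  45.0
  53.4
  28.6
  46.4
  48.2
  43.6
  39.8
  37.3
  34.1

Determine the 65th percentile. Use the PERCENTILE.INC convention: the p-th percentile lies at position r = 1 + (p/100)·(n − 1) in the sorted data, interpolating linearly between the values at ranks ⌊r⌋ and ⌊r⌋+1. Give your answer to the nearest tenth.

Sorted: 18.1, 20.0, 20.2, 23.1, 26.5, 28.6, 29.7, 34.1, 35.8, 37.3, 39.3, 39.8, 43.6, 45.0, 46.4, 46.5, 46.8, 48.2, 49.5, 51.6, 53.4.
n = 21.
r = 1 + (65/100)·(21 − 1) = 1 + 13 = 14.
r is an integer, so P65 is the value at rank 14: 45.0.

45.0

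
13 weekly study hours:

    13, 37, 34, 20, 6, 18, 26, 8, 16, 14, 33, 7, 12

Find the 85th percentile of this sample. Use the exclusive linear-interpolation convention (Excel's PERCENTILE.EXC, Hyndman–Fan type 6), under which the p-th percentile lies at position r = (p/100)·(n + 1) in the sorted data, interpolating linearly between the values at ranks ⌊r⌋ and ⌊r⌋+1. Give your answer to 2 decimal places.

Sorted: 6, 7, 8, 12, 13, 14, 16, 18, 20, 26, 33, 34, 37.
n = 13.
r = (85/100)·(13 + 1) = 11.9.
Rank 11 is 33 and rank 12 is 34.
Interpolate: 33 + 0.9·(34 − 33) = 33 + 0.9·1 = 33.9.

33.90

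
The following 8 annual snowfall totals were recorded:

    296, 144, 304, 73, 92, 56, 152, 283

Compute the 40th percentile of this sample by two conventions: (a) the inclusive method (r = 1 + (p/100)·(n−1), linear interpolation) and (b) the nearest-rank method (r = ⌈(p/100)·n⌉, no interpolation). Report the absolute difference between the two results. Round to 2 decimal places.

Sorted: 56, 73, 92, 144, 152, 283, 296, 304.
n = 8.
(a) r = 3.8; between ranks 3 (92) and 4 (144): 133.6.
(b) the nearest-rank method: rank 4 → 144.
|133.6 − 144| = 10.4.

10.40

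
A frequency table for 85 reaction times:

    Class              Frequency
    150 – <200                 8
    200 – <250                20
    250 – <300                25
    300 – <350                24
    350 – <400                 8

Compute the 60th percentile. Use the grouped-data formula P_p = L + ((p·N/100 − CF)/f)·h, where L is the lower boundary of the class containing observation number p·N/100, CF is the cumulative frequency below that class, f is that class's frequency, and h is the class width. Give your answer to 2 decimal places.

296.00

N = 85; target position k = 60/100 · 85 = 51.
Cumulative frequencies: 8, 28, 53, 77, 85.
Observation 51 falls in the class 250 – <300.
L = 250, CF = 28, f = 25, h = 50.
P60 = 250 + ((51 − 28)/25)·50 = 250 + 46 = 296.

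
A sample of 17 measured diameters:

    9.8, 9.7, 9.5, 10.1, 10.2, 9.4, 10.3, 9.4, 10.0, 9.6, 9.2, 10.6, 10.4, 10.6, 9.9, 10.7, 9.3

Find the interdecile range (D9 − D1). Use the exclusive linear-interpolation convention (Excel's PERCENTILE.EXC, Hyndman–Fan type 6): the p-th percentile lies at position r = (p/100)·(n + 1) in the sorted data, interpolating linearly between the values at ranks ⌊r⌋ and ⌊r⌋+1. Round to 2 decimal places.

1.34

Sorted: 9.2, 9.3, 9.4, 9.4, 9.5, 9.6, 9.7, 9.8, 9.9, 10.0, 10.1, 10.2, 10.3, 10.4, 10.6, 10.6, 10.7.
n = 17.
P10: r = 1.8; ranks 1–2 are 9.2, 9.3; interpolating gives 9.28.
P90: r = 16.2; ranks 16–17 are 10.6, 10.7; interpolating gives 10.62.
Difference: 10.62 − 9.28 = 1.34.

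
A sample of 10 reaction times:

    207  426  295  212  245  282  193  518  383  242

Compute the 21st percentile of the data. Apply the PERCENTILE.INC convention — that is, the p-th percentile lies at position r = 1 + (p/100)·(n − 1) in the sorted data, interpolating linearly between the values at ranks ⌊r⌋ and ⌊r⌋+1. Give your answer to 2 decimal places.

211.45

Sorted: 193, 207, 212, 242, 245, 282, 295, 383, 426, 518.
n = 10.
r = 1 + (21/100)·(10 − 1) = 1 + 1.89 = 2.89.
Rank 2 is 207 and rank 3 is 212.
Interpolate: 207 + 0.89·(212 − 207) = 207 + 0.89·5 = 211.45.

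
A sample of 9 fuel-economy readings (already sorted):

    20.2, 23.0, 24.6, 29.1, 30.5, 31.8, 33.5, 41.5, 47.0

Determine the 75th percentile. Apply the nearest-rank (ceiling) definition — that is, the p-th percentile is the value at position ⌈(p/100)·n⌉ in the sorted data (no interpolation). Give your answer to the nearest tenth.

33.5

n = 9.
Position = ⌈75/100 · 9⌉ = ⌈6.75⌉ = 7.
The value at rank 7 is 33.5.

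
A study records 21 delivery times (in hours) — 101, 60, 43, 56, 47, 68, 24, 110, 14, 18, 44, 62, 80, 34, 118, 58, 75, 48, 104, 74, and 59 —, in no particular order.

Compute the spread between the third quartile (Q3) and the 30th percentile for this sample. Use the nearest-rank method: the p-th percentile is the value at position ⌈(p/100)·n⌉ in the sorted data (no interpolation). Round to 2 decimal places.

Sorted: 14, 18, 24, 34, 43, 44, 47, 48, 56, 58, 59, 60, 62, 68, 74, 75, 80, 101, 104, 110, 118.
n = 21.
P30: rank ⌈30/100·21⌉ = 7 → 47.
P75: rank ⌈75/100·21⌉ = 16 → 75.
Difference: 75 − 47 = 28.

28.00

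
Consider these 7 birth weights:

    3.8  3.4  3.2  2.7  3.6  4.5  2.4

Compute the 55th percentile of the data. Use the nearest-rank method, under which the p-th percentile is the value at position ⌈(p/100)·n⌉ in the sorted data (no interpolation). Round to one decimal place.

3.4

Sorted: 2.4, 2.7, 3.2, 3.4, 3.6, 3.8, 4.5.
n = 7.
Position = ⌈55/100 · 7⌉ = ⌈3.85⌉ = 4.
The value at rank 4 is 3.4.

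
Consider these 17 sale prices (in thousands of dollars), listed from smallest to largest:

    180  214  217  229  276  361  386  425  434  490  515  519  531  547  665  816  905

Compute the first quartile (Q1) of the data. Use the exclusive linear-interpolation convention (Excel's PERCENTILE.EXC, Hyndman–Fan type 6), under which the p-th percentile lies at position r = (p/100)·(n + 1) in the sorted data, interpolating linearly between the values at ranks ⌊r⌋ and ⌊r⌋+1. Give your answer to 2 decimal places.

n = 17.
r = (25/100)·(17 + 1) = 4.5.
Rank 4 is 229 and rank 5 is 276.
Interpolate: 229 + 0.5·(276 − 229) = 229 + 0.5·47 = 252.5.

252.50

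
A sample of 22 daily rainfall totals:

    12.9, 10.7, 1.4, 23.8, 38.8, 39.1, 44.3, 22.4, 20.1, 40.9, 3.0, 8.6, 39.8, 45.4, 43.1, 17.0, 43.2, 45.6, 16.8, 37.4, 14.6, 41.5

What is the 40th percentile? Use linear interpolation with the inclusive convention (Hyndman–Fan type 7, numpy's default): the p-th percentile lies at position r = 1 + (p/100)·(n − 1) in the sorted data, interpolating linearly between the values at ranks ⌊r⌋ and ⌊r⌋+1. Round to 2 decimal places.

21.02

Sorted: 1.4, 3.0, 8.6, 10.7, 12.9, 14.6, 16.8, 17.0, 20.1, 22.4, 23.8, 37.4, 38.8, 39.1, 39.8, 40.9, 41.5, 43.1, 43.2, 44.3, 45.4, 45.6.
n = 22.
r = 1 + (40/100)·(22 − 1) = 1 + 8.4 = 9.4.
Rank 9 is 20.1 and rank 10 is 22.4.
Interpolate: 20.1 + 0.4·(22.4 − 20.1) = 20.1 + 0.4·2.3 = 21.02.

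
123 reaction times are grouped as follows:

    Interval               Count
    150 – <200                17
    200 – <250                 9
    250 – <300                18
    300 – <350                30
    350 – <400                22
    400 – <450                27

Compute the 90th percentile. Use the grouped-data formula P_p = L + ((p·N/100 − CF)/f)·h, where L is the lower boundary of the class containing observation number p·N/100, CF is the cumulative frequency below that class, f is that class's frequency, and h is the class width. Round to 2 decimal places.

427.22

N = 123; target position k = 90/100 · 123 = 110.7.
Cumulative frequencies: 17, 26, 44, 74, 96, 123.
Observation 110.7 falls in the class 400 – <450.
L = 400, CF = 96, f = 27, h = 50.
P90 = 400 + ((110.7 − 96)/27)·50 = 400 + 27.2222 = 427.222.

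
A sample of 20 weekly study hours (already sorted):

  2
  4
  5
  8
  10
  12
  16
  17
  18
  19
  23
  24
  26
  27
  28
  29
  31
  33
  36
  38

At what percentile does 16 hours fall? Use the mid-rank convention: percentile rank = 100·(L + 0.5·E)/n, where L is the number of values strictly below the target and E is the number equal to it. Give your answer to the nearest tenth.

Count below 16: L = 6; count equal: E = 1; n = 20.
Percentile rank = 100·(6 + 0.5·1)/20 = 100·6.5/20 = 32.5.

32.5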